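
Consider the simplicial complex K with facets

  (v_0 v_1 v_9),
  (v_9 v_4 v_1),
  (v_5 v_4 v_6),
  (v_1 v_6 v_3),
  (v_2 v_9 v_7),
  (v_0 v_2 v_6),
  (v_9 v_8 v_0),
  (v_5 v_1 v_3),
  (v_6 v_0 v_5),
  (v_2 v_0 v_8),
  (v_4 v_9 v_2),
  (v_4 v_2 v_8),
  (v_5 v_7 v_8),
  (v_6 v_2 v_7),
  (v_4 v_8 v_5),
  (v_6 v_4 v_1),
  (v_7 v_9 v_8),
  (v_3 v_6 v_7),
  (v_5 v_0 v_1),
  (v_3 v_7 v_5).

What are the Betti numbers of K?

K has 10 vertices, 30 edges, 20 triangles.
rank ∂_0 = 0, rank ∂_1 = 9 ⇒ b_0 = 10 − 0 − 9 = 1; all invariant factors of ∂_1 are 1 so no torsion. So H_0 = Z.
rank ∂_1 = 9, rank ∂_2 = 20 ⇒ b_1 = 30 − 9 − 20 = 1; ∂_2 has invariant factor(s) [2] giving torsion. So H_1 = Z ⊕ Z_2.
rank ∂_2 = 20, rank ∂_3 = 0 ⇒ b_2 = 20 − 20 − 0 = 0. So H_2 = 0.

b_0 = 1, b_1 = 1, b_2 = 0.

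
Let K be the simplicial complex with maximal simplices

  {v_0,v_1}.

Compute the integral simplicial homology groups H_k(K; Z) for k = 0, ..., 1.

H_0 ≅ Z,  H_1 = 0.

Fix the vertex order v_0 < v_1 and write every simplex with vertices in increasing order. Then dim K = 1 and the simplices of K are:

  0-simplices (2): [v_0], [v_1]
  1-simplices (1): [v_0,v_1]

so the chain groups are C_0 ≅ Z^2, C_1 ≅ Z^1.

Boundary ∂_1: C_1 → C_0 maps an edge to its endpoints' difference, ∂[p,q] = q − p. For instance
  ∂[v_0,v_1] = [v_1] − [v_0].
The resulting 2×1 matrix has rank 1, and its Smith normal form has invariant factors (1).

Now H_k = ker ∂_k / im ∂_{k+1}, so:

  H_0: rank C_0 − rank ∂_1 = 2 − 1 = 1, and the invariant factors of ∂_1 are all 1, so H_0 ≅ Z.
  H_1: rank ker ∂_1 − rank ∂_2 = (1 − 1) − 0 = 0, and there is no ∂_2, so H_1 ≅ 0.

As a check, the Euler characteristic is 2 − 1 = 1, which agrees with 1 − 0 = 1.
(K is a triangulation of the 1-simplex.)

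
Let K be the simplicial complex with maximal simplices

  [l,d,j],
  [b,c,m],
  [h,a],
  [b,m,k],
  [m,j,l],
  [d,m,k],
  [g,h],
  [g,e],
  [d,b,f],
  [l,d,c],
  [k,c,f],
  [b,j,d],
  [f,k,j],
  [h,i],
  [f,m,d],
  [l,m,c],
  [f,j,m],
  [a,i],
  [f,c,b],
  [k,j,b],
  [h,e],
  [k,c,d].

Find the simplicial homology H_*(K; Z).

We work with the vertex ordering a < b < c < d < e < f < g < h < i < j < k < l < m. The simplices of K, each written with vertices in increasing order, are:

  0-simplices (13): a, b, c, d, e, f, g, h, i, j, k, l, m
  1-simplices (30): ah, ai, bc, bd, bf, bj, bk, bm, cd, cf, ck, cl, cm, df, dj, dk, dl, dm, eg, eh, fj, fk, fm, gh, hi, jk, jl, jm, km, lm
  2-simplices (16): bcf, bcm, bdf, bdj, bjk, bkm, cdk, cdl, cfk, clm, dfm, djl, dkm, fjk, fjm, jlm

giving chain groups C_0 ≅ Z^13, C_1 ≅ Z^30, C_2 ≅ Z^16.

Boundary ∂_1: C_1 → C_0 maps an edge to its endpoints' difference, ∂[p,q] = q − p. For instance
  ∂dl = l − d.
This gives a 13×30 integer matrix of rank 11; reducing to Smith normal form yields diagonal entries (1,1,1,1,1,1,1,1,1,1,1).

Boundary ∂_2: C_2 → C_1 maps a triangle to the signed sum of its edges. For instance
  ∂clm = lm − cm + cl,
  ∂fjk = jk − fk + fj.
This gives a 30×16 integer matrix of rank 15; reducing to Smith normal form yields diagonal entries (1,1,1,1,1,1,1,1,1,1,1,1,1,1,1).

Now H_k = ker ∂_k / im ∂_{k+1}, so:

  H_0: rank C_0 − rank ∂_1 = 13 − 11 = 2, and the invariant factors of ∂_1 are all 1, so H_0 = Z^2.
  H_1: rank ker ∂_1 − rank ∂_2 = (30 − 11) − 15 = 4, and the invariant factors of ∂_2 are all 1, so H_1 = Z^4.
  H_2: rank ker ∂_2 − rank ∂_3 = (16 − 15) − 0 = 1, and there is no ∂_3, so H_2 = Z.

(K is a triangulation of the disjoint union of a wedge of 2 circles and the torus T^2.)

H_0 ≅ Z^2,  H_1 ≅ Z^4,  H_2 ≅ Z.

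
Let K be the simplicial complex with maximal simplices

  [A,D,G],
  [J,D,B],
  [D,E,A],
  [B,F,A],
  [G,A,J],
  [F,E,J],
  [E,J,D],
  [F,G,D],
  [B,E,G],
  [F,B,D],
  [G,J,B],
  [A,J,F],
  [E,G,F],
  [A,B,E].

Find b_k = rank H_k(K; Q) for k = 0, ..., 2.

b_0 = 1, b_1 = 2, b_2 = 1.

We work with the vertex ordering A < B < D < E < F < G < J. The simplices of K, each written with vertices in increasing order, are:

  0-simplices (7): A, B, D, E, F, G, J
  1-simplices (21): AB, AD, AE, AF, AG, AJ, BD, BE, BF, BG, BJ, DE, DF, DG, DJ, EF, EG, EJ, FG, FJ, GJ
  2-simplices (14): ABE, ABF, ADE, ADG, AFJ, AGJ, BDF, BDJ, BEG, BGJ, DEJ, DFG, EFG, EFJ

so the chain groups are C_0 ≅ Z^7, C_1 ≅ Z^21, C_2 ≅ Z^14.

Boundary ∂_1: C_1 → C_0 maps an edge to its endpoints' difference, ∂[p,q] = q − p. For instance
  ∂AF = F − A.
The resulting 7×21 matrix has rank 6, and its Smith normal form has invariant factors (1,1,1,1,1,1).

The boundary map ∂_2: C_2 → C_1 acts by ∂[p,q,r] = [q,r] − [p,r] + [p,q]. For instance
  ∂EFJ = FJ − EJ + EF,
  ∂ABE = BE − AE + AB.
This gives a 21×14 integer matrix of rank 13; reducing to Smith normal form yields diagonal entries (1,1,1,1,1,1,1,1,1,1,1,1,1).

Computing H_k = (kernel of ∂_k) / (image of ∂_{k+1}):

  H_0: rank C_0 − rank ∂_1 = 7 − 6 = 1, and the invariant factors of ∂_1 are all 1, so H_0 = Z.
  H_1: rank ker ∂_1 − rank ∂_2 = (21 − 6) − 13 = 2, and the invariant factors of ∂_2 are all 1, so H_1 = Z^2.
  H_2: rank ker ∂_2 − rank ∂_3 = (14 − 13) − 0 = 1, and there is no ∂_3, so H_2 = Z.

As a check, the Euler characteristic is 7 − 21 + 14 = 0, which agrees with 1 − 2 + 1 = 0.
(K is a triangulation of the torus T^2.)

Hence the Betti numbers are b_0 = 1, b_1 = 2, b_2 = 1.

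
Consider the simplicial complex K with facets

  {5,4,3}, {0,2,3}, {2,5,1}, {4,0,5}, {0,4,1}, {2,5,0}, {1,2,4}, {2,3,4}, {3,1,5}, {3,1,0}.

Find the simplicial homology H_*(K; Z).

K has 6 vertices, 15 edges, 10 triangles.
rank ∂_0 = 0, rank ∂_1 = 5 ⇒ b_0 = 6 − 0 − 5 = 1; all invariant factors of ∂_1 are 1 so no torsion. So H_0 = Z.
rank ∂_1 = 5, rank ∂_2 = 10 ⇒ b_1 = 15 − 5 − 10 = 0; ∂_2 has invariant factor(s) [2] giving torsion. So H_1 = Z/2Z.
rank ∂_2 = 10, rank ∂_3 = 0 ⇒ b_2 = 10 − 10 − 0 = 0. So H_2 = 0.

H_0 = Z,  H_1 = Z/2Z,  H_2 = 0.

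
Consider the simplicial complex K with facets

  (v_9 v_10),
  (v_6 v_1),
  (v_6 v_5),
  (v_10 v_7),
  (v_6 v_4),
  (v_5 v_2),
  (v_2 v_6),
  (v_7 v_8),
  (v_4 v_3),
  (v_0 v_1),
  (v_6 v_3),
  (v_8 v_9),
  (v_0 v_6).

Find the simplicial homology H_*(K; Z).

H_0 ≅ Z^2,  H_1 ≅ Z^4.

We work with the vertex ordering v_0 < v_1 < v_2 < v_3 < v_4 < v_5 < v_6 < v_7 < v_8 < v_9 < v_10. The simplices of K, each written with vertices in increasing order, are:

  0-simplices (11): [v_0], [v_1], [v_2], [v_3], [v_4], [v_5], [v_6], [v_7], [v_8], [v_9], [v_10]
  1-simplices (13): [v_0,v_1], [v_0,v_6], [v_1,v_6], [v_2,v_5], [v_2,v_6], [v_3,v_4], [v_3,v_6], [v_4,v_6], [v_5,v_6], [v_7,v_8], [v_7,v_10], [v_8,v_9], [v_9,v_10]

so the chain groups are C_0 ≅ Z^11, C_1 ≅ Z^13.

Boundary ∂_1: C_1 → C_0 maps an edge to its endpoints' difference, ∂[p,q] = q − p.
The 11×13 boundary matrix has rank 9 and Smith normal form diag(1,1,1,1,1,1,1,1,1).

Reading off H_k = ker ∂_k / im ∂_{k+1}:

  H_0: rank C_0 − rank ∂_1 = 11 − 9 = 2, and the invariant factors of ∂_1 are all 1, so H_0 ≅ Z^2.
  H_1: rank ker ∂_1 − rank ∂_2 = (13 − 9) − 0 = 4, and there is no ∂_2, so H_1 ≅ Z^4.

(K is a triangulation of the disjoint union of a wedge of 3 circles and the circle S^1.)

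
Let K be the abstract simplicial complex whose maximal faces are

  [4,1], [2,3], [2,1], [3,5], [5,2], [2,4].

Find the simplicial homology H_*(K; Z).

Fix the vertex order 1 < 2 < 3 < 4 < 5 and write every simplex with vertices in increasing order. Then dim K = 1 and the simplices of K are:

  0-simplices (5): [1], [2], [3], [4], [5]
  1-simplices (6): [1,2], [1,4], [2,3], [2,4], [2,5], [3,5]

Hence C_0 ≅ Z^5, C_1 ≅ Z^6.

Boundary ∂_1: C_1 → C_0 is given by ∂[p,q] = [q] − [p].
This gives a 5×6 integer matrix of rank 4; reducing to Smith normal form yields diagonal entries (1,1,1,1).

Reading off H_k = ker ∂_k / im ∂_{k+1}:

  H_0: rank C_0 − rank ∂_1 = 5 − 4 = 1, and the invariant factors of ∂_1 are all 1, so H_0 = Z.
  H_1: rank ker ∂_1 − rank ∂_2 = (6 − 4) − 0 = 2, and there is no ∂_2, so H_1 = Z^2.

(K is a triangulation of a wedge of 2 circles.)

H_0 ≅ Z,  H_1 ≅ Z^2.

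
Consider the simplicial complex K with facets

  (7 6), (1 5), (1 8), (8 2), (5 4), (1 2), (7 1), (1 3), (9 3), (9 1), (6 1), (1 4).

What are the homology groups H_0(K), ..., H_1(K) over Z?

We work with the vertex ordering 1 < 2 < 3 < 4 < 5 < 6 < 7 < 8 < 9. The simplices of K, each written with vertices in increasing order, are:

  0-simplices (9): [1], [2], [3], [4], [5], [6], [7], [8], [9]
  1-simplices (12): [1,2], [1,3], [1,4], [1,5], [1,6], [1,7], [1,8], [1,9], [2,8], [3,9], [4,5], [6,7]

Hence C_0 ≅ Z^9, C_1 ≅ Z^12.

The boundary map ∂_1: C_1 → C_0 is given by ∂[p,q] = [q] − [p]. For instance
  ∂[1,2] = [2] − [1].
This gives a 9×12 integer matrix of rank 8; reducing to Smith normal form yields diagonal entries (1,1,1,1,1,1,1,1).

Reading off H_k = ker ∂_k / im ∂_{k+1}:

  H_0: rank C_0 − rank ∂_1 = 9 − 8 = 1, and the invariant factors of ∂_1 are all 1, so H_0 ≅ Z.
  H_1: rank ker ∂_1 − rank ∂_2 = (12 − 8) − 0 = 4, and there is no ∂_2, so H_1 ≅ Z^4.

H_0 = Z,  H_1 = Z^4.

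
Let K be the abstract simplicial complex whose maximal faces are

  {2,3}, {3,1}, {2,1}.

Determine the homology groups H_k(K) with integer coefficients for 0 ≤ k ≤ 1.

We work with the vertex ordering 1 < 2 < 3. The simplices of K, each written with vertices in increasing order, are:

  0-simplices (3): [1], [2], [3]
  1-simplices (3): [1,2], [1,3], [2,3]

Hence C_0 ≅ Z^3, C_1 ≅ Z^3.

Boundary ∂_1: C_1 → C_0 sends each edge [p,q] (with p < q) to q − p. For instance
  ∂[2,3] = [3] − [2].
This gives a 3×3 integer matrix of rank 2; reducing to Smith normal form yields diagonal entries (1,1).

Now H_k = ker ∂_k / im ∂_{k+1}, so:

  H_0: rank C_0 − rank ∂_1 = 3 − 2 = 1, and the invariant factors of ∂_1 are all 1, so H_0 = Z.
  H_1: rank ker ∂_1 − rank ∂_2 = (3 − 2) − 0 = 1, and there is no ∂_2, so H_1 = Z.

As a check, the Euler characteristic is 3 − 3 = 0, which agrees with 1 − 1 = 0.

H_0 ≅ Z,  H_1 ≅ Z.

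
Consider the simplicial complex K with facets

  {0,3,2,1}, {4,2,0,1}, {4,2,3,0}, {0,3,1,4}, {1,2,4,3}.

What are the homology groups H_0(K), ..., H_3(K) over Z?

Fix the vertex order 0 < 1 < 2 < 3 < 4 and write every simplex with vertices in increasing order. Then dim K = 3 and the simplices of K are:

  0-simplices (5): [0], [1], [2], [3], [4]
  1-simplices (10): [0,1], [0,2], [0,3], [0,4], [1,2], [1,3], [1,4], [2,3], [2,4], [3,4]
  2-simplices (10): [0,1,2], [0,1,3], [0,1,4], [0,2,3], [0,2,4], [0,3,4], [1,2,3], [1,2,4], [1,3,4], [2,3,4]
  3-simplices (5): [0,1,2,3], [0,1,2,4], [0,1,3,4], [0,2,3,4], [1,2,3,4]

Hence C_0 ≅ Z^5, C_1 ≅ Z^10, C_2 ≅ Z^10, C_3 ≅ Z^5.

The boundary map ∂_1: C_1 → C_0 maps an edge to its endpoints' difference, ∂[p,q] = q − p. For instance
  ∂[2,4] = [4] − [2].
The 5×10 boundary matrix has rank 4 and Smith normal form diag(1,1,1,1).

The boundary map ∂_2: C_2 → C_1 sends each 2-simplex [p,q,r] to [q,r] − [p,r] + [p,q]. For instance
  ∂[1,2,3] = [2,3] − [1,3] + [1,2],
  ∂[0,2,4] = [2,4] − [0,4] + [0,2].
The resulting 10×10 matrix has rank 6, and its Smith normal form has invariant factors (1,1,1,1,1,1).

Boundary ∂_3: C_3 → C_2 sends each 3-simplex σ to the alternating sum Σ_i (−1)^i (σ with its i-th vertex removed). For instance
  ∂[0,1,2,3] = [1,2,3] − [0,2,3] + [0,1,3] − [0,1,2],
  ∂[0,1,3,4] = [1,3,4] − [0,3,4] + [0,1,4] − [0,1,3].
This gives a 10×5 integer matrix of rank 4; reducing to Smith normal form yields diagonal entries (1,1,1,1).

Now H_k = ker ∂_k / im ∂_{k+1}, so:

  H_0: rank C_0 − rank ∂_1 = 5 − 4 = 1, and the invariant factors of ∂_1 are all 1, so H_0 = Z.
  H_1: rank ker ∂_1 − rank ∂_2 = (10 − 4) − 6 = 0, and the invariant factors of ∂_2 are all 1, so H_1 = 0.
  H_2: rank ker ∂_2 − rank ∂_3 = (10 − 6) − 4 = 0, and the invariant factors of ∂_3 are all 1, so H_2 = 0.
  H_3: rank ker ∂_3 − rank ∂_4 = (5 − 4) − 0 = 1, and there is no ∂_4, so H_3 = Z.

As a check, the Euler characteristic is 5 − 10 + 10 − 5 = 0, which agrees with 1 − 0 + 0 − 1 = 0.

H_0 = Z,  H_1 = 0,  H_2 = 0,  H_3 = Z.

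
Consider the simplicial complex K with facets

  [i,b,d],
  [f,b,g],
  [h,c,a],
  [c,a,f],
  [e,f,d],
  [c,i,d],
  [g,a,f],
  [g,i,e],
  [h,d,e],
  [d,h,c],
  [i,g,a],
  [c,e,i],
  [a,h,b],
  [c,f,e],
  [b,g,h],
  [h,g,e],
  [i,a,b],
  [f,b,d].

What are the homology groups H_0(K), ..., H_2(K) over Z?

Fix the vertex order a < b < c < d < e < f < g < h < i and write every simplex with vertices in increasing order. Then dim K = 2 and the simplices of K are:

  0-simplices (9): a, b, c, d, e, f, g, h, i
  1-simplices (27): ab, ac, af, ag, ah, ai, bd, bf, bg, bh, bi, cd, ce, cf, ch, ci, de, df, dh, di, ef, eg, eh, ei, fg, gh, gi
  2-simplices (18): abh, abi, acf, ach, afg, agi, bdf, bdi, bfg, bgh, cdh, cdi, cef, cei, def, deh, egh, egi

giving chain groups C_0 ≅ Z^9, C_1 ≅ Z^27, C_2 ≅ Z^18.

The boundary map ∂_1: C_1 → C_0 maps an edge to its endpoints' difference, ∂[p,q] = q − p. For instance
  ∂dh = h − d.
The resulting 9×27 matrix has rank 8, and its Smith normal form has invariant factors (1,1,1,1,1,1,1,1).

∂_2: C_2 → C_1 maps a triangle to the signed sum of its edges. For instance
  ∂egh = gh − eh + eg,
  ∂agi = gi − ai + ag.
This gives a 27×18 integer matrix of rank 18; reducing to Smith normal form yields diagonal entries (1,1,1,1,1,1,1,1,1,1,1,1,1,1,1,1,1,2).

Computing H_k = (kernel of ∂_k) / (image of ∂_{k+1}):

  H_0: rank C_0 − rank ∂_1 = 9 − 8 = 1, and the invariant factors of ∂_1 are all 1, so H_0 ≅ Z.
  H_1: rank ker ∂_1 − rank ∂_2 = (27 − 8) − 18 = 1, and ∂_2 has invariant factor 2 > 1, so H_1 ≅ Z ⊕ Z/2.
  H_2: rank ker ∂_2 − rank ∂_3 = (18 − 18) − 0 = 0, and there is no ∂_3, so H_2 ≅ 0.

H_0 ≅ Z,  H_1 ≅ Z ⊕ Z/2,  H_2 = 0.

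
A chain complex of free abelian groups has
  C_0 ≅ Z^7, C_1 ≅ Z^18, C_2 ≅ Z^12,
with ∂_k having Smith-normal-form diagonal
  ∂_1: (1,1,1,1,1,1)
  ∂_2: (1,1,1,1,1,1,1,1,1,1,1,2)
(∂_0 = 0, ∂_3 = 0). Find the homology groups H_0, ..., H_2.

H_0: b_0 = 7 − 0 − 6 = 1; torsion from ∂_1 factors > 1: none. So H_0 ≅ Z.
H_1: b_1 = 18 − 6 − 12 = 0; torsion from ∂_2 factors > 1: [2]. So H_1 ≅ Z/2.
H_2: b_2 = 12 − 12 − 0 = 0; torsion from ∂_3 factors > 1: none. So H_2 ≅ 0.

H_0 ≅ Z,  H_1 ≅ Z/2,  H_2 = 0.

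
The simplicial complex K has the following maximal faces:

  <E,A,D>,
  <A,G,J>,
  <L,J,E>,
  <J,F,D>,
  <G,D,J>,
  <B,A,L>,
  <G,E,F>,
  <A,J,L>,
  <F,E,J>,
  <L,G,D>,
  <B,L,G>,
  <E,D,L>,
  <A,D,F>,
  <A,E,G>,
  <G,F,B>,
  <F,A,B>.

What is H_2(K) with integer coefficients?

K has 8 vertices, 24 edges, 16 triangles.
rank ∂_2 = 15, rank ∂_3 = 0 ⇒ b_2 = 16 − 15 − 0 = 1. So H_2 ≅ Z.

H_2 ≅ Z.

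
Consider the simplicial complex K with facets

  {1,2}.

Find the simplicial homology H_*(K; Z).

H_0 = Z,  H_1 = 0.

K has 2 vertices, 1 edge.
rank ∂_0 = 0, rank ∂_1 = 1 ⇒ b_0 = 2 − 0 − 1 = 1; all invariant factors of ∂_1 are 1 so no torsion. So H_0 ≅ Z.
rank ∂_1 = 1, rank ∂_2 = 0 ⇒ b_1 = 1 − 1 − 0 = 0. So H_1 ≅ 0.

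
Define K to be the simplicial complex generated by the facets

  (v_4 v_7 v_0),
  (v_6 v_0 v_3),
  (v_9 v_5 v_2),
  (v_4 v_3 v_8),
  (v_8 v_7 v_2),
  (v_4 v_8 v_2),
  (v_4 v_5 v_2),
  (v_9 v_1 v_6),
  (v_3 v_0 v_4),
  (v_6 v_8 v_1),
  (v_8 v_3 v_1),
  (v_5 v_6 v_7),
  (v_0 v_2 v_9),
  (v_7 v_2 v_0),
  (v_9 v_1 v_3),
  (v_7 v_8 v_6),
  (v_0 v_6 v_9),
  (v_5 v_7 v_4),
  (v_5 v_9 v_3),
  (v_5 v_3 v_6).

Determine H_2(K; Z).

Take the total order v_0 < v_1 < v_2 < v_3 < v_4 < v_5 < v_6 < v_7 < v_8 < v_9 on the vertex set. Then K (dimension 2) consists of the simplices:

  0-simplices (10): [v_0], [v_1], [v_2], [v_3], [v_4], [v_5], [v_6], [v_7], [v_8], [v_9]
  1-simplices (30): (30 of them)
  2-simplices (20): (20 of them)

giving chain groups C_0 ≅ Z^10, C_1 ≅ Z^30, C_2 ≅ Z^20.

The boundary map ∂_1: C_1 → C_0 maps an edge to its endpoints' difference, ∂[p,q] = q − p. For instance
  ∂[v_7,v_8] = [v_8] − [v_7].
The resulting 10×30 matrix has rank 9, and its Smith normal form has invariant factors (1,1,1,1,1,1,1,1,1).

Boundary ∂_2: C_2 → C_1 sends each 2-simplex [p,q,r] to [q,r] − [p,r] + [p,q]. For instance
  ∂[v_2,v_5,v_9] = [v_5,v_9] − [v_2,v_9] + [v_2,v_5],
  ∂[v_1,v_6,v_9] = [v_6,v_9] − [v_1,v_9] + [v_1,v_6].
The 30×20 boundary matrix has rank 20 and Smith normal form diag(1,1,1,1,1,1,1,1,1,1,1,1,1,1,1,1,1,1,1,2).

Computing H_k = (kernel of ∂_k) / (image of ∂_{k+1}):

  H_2: rank ker ∂_2 − rank ∂_3 = (20 − 20) − 0 = 0, and there is no ∂_3, so H_2 = 0.

H_2 = 0.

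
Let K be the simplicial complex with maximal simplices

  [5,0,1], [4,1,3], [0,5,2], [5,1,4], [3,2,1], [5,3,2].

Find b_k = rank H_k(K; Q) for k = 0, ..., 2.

b_0 = 1, b_1 = 1, b_2 = 0.

K has 6 vertices, 12 edges, 6 triangles.
rank ∂_0 = 0, rank ∂_1 = 5 ⇒ b_0 = 6 − 0 − 5 = 1; all invariant factors of ∂_1 are 1 so no torsion. So H_0 ≅ Z.
rank ∂_1 = 5, rank ∂_2 = 6 ⇒ b_1 = 12 − 5 − 6 = 1; all invariant factors of ∂_2 are 1 so no torsion. So H_1 ≅ Z.
rank ∂_2 = 6, rank ∂_3 = 0 ⇒ b_2 = 6 − 6 − 0 = 0. So H_2 ≅ 0.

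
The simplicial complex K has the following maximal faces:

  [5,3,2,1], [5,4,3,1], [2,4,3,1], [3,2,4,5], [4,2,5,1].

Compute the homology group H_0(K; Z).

Take the total order 1 < 2 < 3 < 4 < 5 on the vertex set. Then K (dimension 3) consists of the simplices:

  0-simplices (5): [1], [2], [3], [4], [5]
  1-simplices (10): [1,2], [1,3], [1,4], [1,5], [2,3], [2,4], [2,5], [3,4], [3,5], [4,5]
  2-simplices (10): [1,2,3], [1,2,4], [1,2,5], [1,3,4], [1,3,5], [1,4,5], [2,3,4], [2,3,5], [2,4,5], [3,4,5]
  3-simplices (5): [1,2,3,4], [1,2,3,5], [1,2,4,5], [1,3,4,5], [2,3,4,5]

so the chain groups are C_0 ≅ Z^5, C_1 ≅ Z^10, C_2 ≅ Z^10, C_3 ≅ Z^5.

The boundary map ∂_1: C_1 → C_0 sends each edge [p,q] (with p < q) to q − p.
This gives a 5×10 integer matrix of rank 4; reducing to Smith normal form yields diagonal entries (1,1,1,1).

The boundary map ∂_2: C_2 → C_1 sends each 2-simplex [p,q,r] to [q,r] − [p,r] + [p,q]. For instance
  ∂[1,3,5] = [3,5] − [1,5] + [1,3],
  ∂[2,3,4] = [3,4] − [2,4] + [2,3].
The 10×10 boundary matrix has rank 6 and Smith normal form diag(1,1,1,1,1,1).

∂_3: C_3 → C_2 sends each 3-simplex σ to the alternating sum Σ_i (−1)^i (σ with its i-th vertex removed). For instance
  ∂[1,2,4,5] = [2,4,5] − [1,4,5] + [1,2,5] − [1,2,4],
  ∂[1,2,3,4] = [2,3,4] − [1,3,4] + [1,2,4] − [1,2,3].
This gives a 10×5 integer matrix of rank 4; reducing to Smith normal form yields diagonal entries (1,1,1,1).

Now H_k = ker ∂_k / im ∂_{k+1}, so:

  H_0: rank C_0 − rank ∂_1 = 5 − 4 = 1, and the invariant factors of ∂_1 are all 1, so H_0 = Z.

H_0 = Z.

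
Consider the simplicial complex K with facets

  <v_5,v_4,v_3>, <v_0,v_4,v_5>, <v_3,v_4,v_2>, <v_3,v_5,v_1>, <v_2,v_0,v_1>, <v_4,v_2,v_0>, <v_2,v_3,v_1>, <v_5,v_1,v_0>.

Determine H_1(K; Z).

H_1 = 0.

Order the vertices as v_0 < v_1 < v_2 < v_3 < v_4 < v_5. Listing each simplex with vertices in this order, K has dimension 2 with simplices:

  0-simplices (6): [v_0], [v_1], [v_2], [v_3], [v_4], [v_5]
  1-simplices (12): [v_0,v_1], [v_0,v_2], [v_0,v_4], [v_0,v_5], [v_1,v_2], [v_1,v_3], [v_1,v_5], [v_2,v_3], [v_2,v_4], [v_3,v_4], [v_3,v_5], [v_4,v_5]
  2-simplices (8): [v_0,v_1,v_2], [v_0,v_1,v_5], [v_0,v_2,v_4], [v_0,v_4,v_5], [v_1,v_2,v_3], [v_1,v_3,v_5], [v_2,v_3,v_4], [v_3,v_4,v_5]

so the chain groups are C_0 ≅ Z^6, C_1 ≅ Z^12, C_2 ≅ Z^8.

∂_1: C_1 → C_0 maps an edge to its endpoints' difference, ∂[p,q] = q − p. For instance
  ∂[v_0,v_2] = [v_2] − [v_0].
As a 6×12 matrix over Z this has rank 5, with invariant factors (1,1,1,1,1).

∂_2: C_2 → C_1 maps a triangle to the signed sum of its edges. For instance
  ∂[v_1,v_2,v_3] = [v_2,v_3] − [v_1,v_3] + [v_1,v_2],
  ∂[v_0,v_4,v_5] = [v_4,v_5] − [v_0,v_5] + [v_0,v_4].
As a 12×8 matrix over Z this has rank 7, with invariant factors (1,1,1,1,1,1,1).

Computing H_k = (kernel of ∂_k) / (image of ∂_{k+1}):

  H_1: rank ker ∂_1 − rank ∂_2 = (12 − 5) − 7 = 0, and the invariant factors of ∂_2 are all 1, so H_1 = 0.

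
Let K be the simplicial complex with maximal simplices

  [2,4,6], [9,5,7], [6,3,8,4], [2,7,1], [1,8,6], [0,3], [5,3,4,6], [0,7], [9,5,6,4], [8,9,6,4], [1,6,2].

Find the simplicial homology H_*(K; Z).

Fix the vertex order 0 < 1 < 2 < 3 < 4 < 5 < 6 < 7 < 8 < 9 and write every simplex with vertices in increasing order. Then dim K = 3 and the simplices of K are:

  0-simplices (10): [0], [1], [2], [3], [4], [5], [6], [7], [8], [9]
  1-simplices (24): (24 of them)
  2-simplices (17): [1,2,6], [1,2,7], [1,6,8], [2,4,6], [3,4,5], [3,4,6], [3,4,8], [3,5,6], [3,6,8], [4,5,6], [4,5,9], [4,6,8], [4,6,9], [4,8,9], [5,6,9], [5,7,9], [6,8,9]
  3-simplices (4): [3,4,5,6], [3,4,6,8], [4,5,6,9], [4,6,8,9]

so the chain groups are C_0 ≅ Z^10, C_1 ≅ Z^24, C_2 ≅ Z^17, C_3 ≅ Z^4.

The boundary map ∂_1: C_1 → C_0 maps an edge to its endpoints' difference, ∂[p,q] = q − p.
The resulting 10×24 matrix has rank 9, and its Smith normal form has invariant factors (1,1,1,1,1,1,1,1,1).

Boundary ∂_2: C_2 → C_1 acts by ∂[p,q,r] = [q,r] − [p,r] + [p,q]. For instance
  ∂[3,4,8] = [4,8] − [3,8] + [3,4],
  ∂[3,5,6] = [5,6] − [3,6] + [3,5].
As a 24×17 matrix over Z this has rank 13, with invariant factors (1,1,1,1,1,1,1,1,1,1,1,1,1).

∂_3: C_3 → C_2 sends each 3-simplex σ to the alternating sum Σ_i (−1)^i (σ with its i-th vertex removed). For instance
  ∂[4,6,8,9] = [6,8,9] − [4,8,9] + [4,6,9] − [4,6,8],
  ∂[3,4,5,6] = [4,5,6] − [3,5,6] + [3,4,6] − [3,4,5].
As a 17×4 matrix over Z this has rank 4, with invariant factors (1,1,1,1).

Now H_k = ker ∂_k / im ∂_{k+1}, so:

  H_0: rank C_0 − rank ∂_1 = 10 − 9 = 1, and the invariant factors of ∂_1 are all 1, so H_0 ≅ Z.
  H_1: rank ker ∂_1 − rank ∂_2 = (24 − 9) − 13 = 2, and the invariant factors of ∂_2 are all 1, so H_1 ≅ Z^2.
  H_2: rank ker ∂_2 − rank ∂_3 = (17 − 13) − 4 = 0, and the invariant factors of ∂_3 are all 1, so H_2 ≅ 0.
  H_3: rank ker ∂_3 − rank ∂_4 = (4 − 4) − 0 = 0, and there is no ∂_4, so H_3 ≅ 0.

H_0 = Z,  H_1 = Z^2,  H_2 = 0,  H_3 = 0.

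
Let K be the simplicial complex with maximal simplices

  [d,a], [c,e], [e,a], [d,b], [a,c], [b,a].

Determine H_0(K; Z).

H_0 = Z.

Order the vertices as a < b < c < d < e. Listing each simplex with vertices in this order, K has dimension 1 with simplices:

  0-simplices (5): a, b, c, d, e
  1-simplices (6): ab, ac, ad, ae, bd, ce

giving chain groups C_0 ≅ Z^5, C_1 ≅ Z^6.

∂_1: C_1 → C_0 sends each edge [p,q] (with p < q) to q − p.
The 5×6 boundary matrix has rank 4 and Smith normal form diag(1,1,1,1).

Reading off H_k = ker ∂_k / im ∂_{k+1}:

  H_0: rank C_0 − rank ∂_1 = 5 − 4 = 1, and the invariant factors of ∂_1 are all 1, so H_0 ≅ Z.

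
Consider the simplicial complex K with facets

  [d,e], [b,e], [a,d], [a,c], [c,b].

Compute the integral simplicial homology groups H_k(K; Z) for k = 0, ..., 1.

K has 5 vertices, 5 edges.
rank ∂_0 = 0, rank ∂_1 = 4 ⇒ b_0 = 5 − 0 − 4 = 1; all invariant factors of ∂_1 are 1 so no torsion. So H_0 = Z.
rank ∂_1 = 4, rank ∂_2 = 0 ⇒ b_1 = 5 − 4 − 0 = 1. So H_1 = Z.

H_0 ≅ Z,  H_1 ≅ Z.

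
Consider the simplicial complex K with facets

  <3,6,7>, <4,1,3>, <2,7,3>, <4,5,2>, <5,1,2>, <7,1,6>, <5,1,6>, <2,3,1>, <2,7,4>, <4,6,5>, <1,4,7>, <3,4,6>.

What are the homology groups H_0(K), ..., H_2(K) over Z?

K has 7 vertices, 18 edges, 12 triangles.
rank ∂_0 = 0, rank ∂_1 = 6 ⇒ b_0 = 7 − 0 − 6 = 1; all invariant factors of ∂_1 are 1 so no torsion. So H_0 = Z.
rank ∂_1 = 6, rank ∂_2 = 12 ⇒ b_1 = 18 − 6 − 12 = 0; ∂_2 has invariant factor(s) [2] giving torsion. So H_1 = Z/2Z.
rank ∂_2 = 12, rank ∂_3 = 0 ⇒ b_2 = 12 − 12 − 0 = 0. So H_2 = 0.

H_0 ≅ Z,  H_1 ≅ Z/2Z,  H_2 = 0.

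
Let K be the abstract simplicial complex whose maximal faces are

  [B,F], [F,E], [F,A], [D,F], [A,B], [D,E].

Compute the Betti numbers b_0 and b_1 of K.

b_0 = 1, b_1 = 2.

Order the vertices as A < B < D < E < F. Listing each simplex with vertices in this order, K has dimension 1 with simplices:

  0-simplices (5): A, B, D, E, F
  1-simplices (6): AB, AF, BF, DE, DF, EF

so the chain groups are C_0 ≅ Z^5, C_1 ≅ Z^6.

Boundary ∂_1: C_1 → C_0 sends each edge [p,q] (with p < q) to q − p. For instance
  ∂BF = F − B.
This gives a 5×6 integer matrix of rank 4; reducing to Smith normal form yields diagonal entries (1,1,1,1).

Now H_k = ker ∂_k / im ∂_{k+1}, so:

  H_0: rank C_0 − rank ∂_1 = 5 − 4 = 1, and the invariant factors of ∂_1 are all 1, so H_0 = Z.
  H_1: rank ker ∂_1 − rank ∂_2 = (6 − 4) − 0 = 2, and there is no ∂_2, so H_1 = Z^2.

As a check, the Euler characteristic is 5 − 6 = -1, which agrees with 1 − 2 = -1.
(K is a triangulation of a wedge of 2 circles.)

Hence the Betti numbers are b_0 = 1, b_1 = 2.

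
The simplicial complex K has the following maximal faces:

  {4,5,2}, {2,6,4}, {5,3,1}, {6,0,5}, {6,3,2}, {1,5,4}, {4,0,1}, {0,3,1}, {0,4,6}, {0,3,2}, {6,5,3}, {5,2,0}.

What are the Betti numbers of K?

K has 7 vertices, 18 edges, 12 triangles.
rank ∂_0 = 0, rank ∂_1 = 6 ⇒ b_0 = 7 − 0 − 6 = 1; all invariant factors of ∂_1 are 1 so no torsion. So H_0 ≅ Z.
rank ∂_1 = 6, rank ∂_2 = 12 ⇒ b_1 = 18 − 6 − 12 = 0; ∂_2 has invariant factor(s) [2] giving torsion. So H_1 ≅ Z/2.
rank ∂_2 = 12, rank ∂_3 = 0 ⇒ b_2 = 12 − 12 − 0 = 0. So H_2 ≅ 0.

b_0 = 1, b_1 = 0, b_2 = 0.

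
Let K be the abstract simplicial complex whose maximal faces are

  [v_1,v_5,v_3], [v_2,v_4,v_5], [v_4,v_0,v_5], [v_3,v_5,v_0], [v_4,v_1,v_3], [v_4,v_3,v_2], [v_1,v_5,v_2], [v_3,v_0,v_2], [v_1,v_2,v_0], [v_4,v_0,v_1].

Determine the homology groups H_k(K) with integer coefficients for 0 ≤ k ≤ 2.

Fix the vertex order v_0 < v_1 < v_2 < v_3 < v_4 < v_5 and write every simplex with vertices in increasing order. Then dim K = 2 and the simplices of K are:

  0-simplices (6): [v_0], [v_1], [v_2], [v_3], [v_4], [v_5]
  1-simplices (15): (15 of them)
  2-simplices (10): [v_0,v_1,v_2], [v_0,v_1,v_4], [v_0,v_2,v_3], [v_0,v_3,v_5], [v_0,v_4,v_5], [v_1,v_2,v_5], [v_1,v_3,v_4], [v_1,v_3,v_5], [v_2,v_3,v_4], [v_2,v_4,v_5]

Hence C_0 ≅ Z^6, C_1 ≅ Z^15, C_2 ≅ Z^10.

∂_1: C_1 → C_0 maps an edge to its endpoints' difference, ∂[p,q] = q − p. For instance
  ∂[v_1,v_4] = [v_4] − [v_1].
As a 6×15 matrix over Z this has rank 5, with invariant factors (1,1,1,1,1).

∂_2: C_2 → C_1 acts by ∂[p,q,r] = [q,r] − [p,r] + [p,q]. For instance
  ∂[v_0,v_1,v_4] = [v_1,v_4] − [v_0,v_4] + [v_0,v_1],
  ∂[v_2,v_4,v_5] = [v_4,v_5] − [v_2,v_5] + [v_2,v_4].
This gives a 15×10 integer matrix of rank 10; reducing to Smith normal form yields diagonal entries (1,1,1,1,1,1,1,1,1,2).

Computing H_k = (kernel of ∂_k) / (image of ∂_{k+1}):

  H_0: rank C_0 − rank ∂_1 = 6 − 5 = 1, and the invariant factors of ∂_1 are all 1, so H_0 = Z.
  H_1: rank ker ∂_1 − rank ∂_2 = (15 − 5) − 10 = 0, and ∂_2 has invariant factor 2 > 1, so H_1 = Z/2.
  H_2: rank ker ∂_2 − rank ∂_3 = (10 − 10) − 0 = 0, and there is no ∂_3, so H_2 = 0.

(K is a triangulation of the real projective plane RP^2.)

H_0 = Z,  H_1 = Z/2,  H_2 = 0.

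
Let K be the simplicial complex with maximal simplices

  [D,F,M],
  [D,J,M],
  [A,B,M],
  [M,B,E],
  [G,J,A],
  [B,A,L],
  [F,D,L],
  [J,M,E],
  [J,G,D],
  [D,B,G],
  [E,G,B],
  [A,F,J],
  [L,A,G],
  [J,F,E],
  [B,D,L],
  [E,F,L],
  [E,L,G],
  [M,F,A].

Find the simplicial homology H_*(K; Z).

H_0 = Z,  H_1 = Z ⊕ Z/2,  H_2 = 0.

We work with the vertex ordering A < B < D < E < F < G < J < L < M. The simplices of K, each written with vertices in increasing order, are:

  0-simplices (9): A, B, D, E, F, G, J, L, M
  1-simplices (27): AB, AF, AG, AJ, AL, AM, BD, BE, BG, BL, BM, DF, DG, DJ, DL, DM, EF, EG, EJ, EL, EM, FJ, FL, FM, GJ, GL, JM
  2-simplices (18): ABL, ABM, AFJ, AFM, AGJ, AGL, BDG, BDL, BEG, BEM, DFL, DFM, DGJ, DJM, EFJ, EFL, EGL, EJM

giving chain groups C_0 ≅ Z^9, C_1 ≅ Z^27, C_2 ≅ Z^18.

Boundary ∂_1: C_1 → C_0 is given by ∂[p,q] = [q] − [p]. For instance
  ∂EF = F − E.
As a 9×27 matrix over Z this has rank 8, with invariant factors (1,1,1,1,1,1,1,1).

∂_2: C_2 → C_1 acts by ∂[p,q,r] = [q,r] − [p,r] + [p,q]. For instance
  ∂EJM = JM − EM + EJ,
  ∂DFL = FL − DL + DF.
The resulting 27×18 matrix has rank 18, and its Smith normal form has invariant factors (1,1,1,1,1,1,1,1,1,1,1,1,1,1,1,1,1,2).

Now H_k = ker ∂_k / im ∂_{k+1}, so:

  H_0: rank C_0 − rank ∂_1 = 9 − 8 = 1, and the invariant factors of ∂_1 are all 1, so H_0 = Z.
  H_1: rank ker ∂_1 − rank ∂_2 = (27 − 8) − 18 = 1, and ∂_2 has invariant factor 2 > 1, so H_1 = Z ⊕ Z/2.
  H_2: rank ker ∂_2 − rank ∂_3 = (18 − 18) − 0 = 0, and there is no ∂_3, so H_2 = 0.

As a check, the Euler characteristic is 9 − 27 + 18 = 0, which agrees with 1 − 1 + 0 = 0.
(K is a triangulation of the Klein bottle.)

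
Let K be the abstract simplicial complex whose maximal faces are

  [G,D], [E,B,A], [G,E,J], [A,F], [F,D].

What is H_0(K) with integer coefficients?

Fix the vertex order A < B < D < E < F < G < J and write every simplex with vertices in increasing order. Then dim K = 2 and the simplices of K are:

  0-simplices (7): A, B, D, E, F, G, J
  1-simplices (9): AB, AE, AF, BE, DF, DG, EG, EJ, GJ
  2-simplices (2): ABE, EGJ

Hence C_0 ≅ Z^7, C_1 ≅ Z^9, C_2 ≅ Z^2.

Boundary ∂_1: C_1 → C_0 maps an edge to its endpoints' difference, ∂[p,q] = q − p.
The resulting 7×9 matrix has rank 6, and its Smith normal form has invariant factors (1,1,1,1,1,1).

Boundary ∂_2: C_2 → C_1 maps a triangle to the signed sum of its edges. For instance
  ∂EGJ = GJ − EJ + EG,
  ∂ABE = BE − AE + AB.
The 9×2 boundary matrix has rank 2 and Smith normal form diag(1,1).

Reading off H_k = ker ∂_k / im ∂_{k+1}:

  H_0: rank C_0 − rank ∂_1 = 7 − 6 = 1, and the invariant factors of ∂_1 are all 1, so H_0 = Z.

H_0 = Z.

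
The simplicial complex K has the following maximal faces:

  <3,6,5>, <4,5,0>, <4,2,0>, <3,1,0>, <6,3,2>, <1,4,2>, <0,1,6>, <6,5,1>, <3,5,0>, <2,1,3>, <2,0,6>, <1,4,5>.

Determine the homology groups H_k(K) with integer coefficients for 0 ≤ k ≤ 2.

Take the total order 0 < 1 < 2 < 3 < 4 < 5 < 6 on the vertex set. Then K (dimension 2) consists of the simplices:

  0-simplices (7): [0], [1], [2], [3], [4], [5], [6]
  1-simplices (18): [0,1], [0,2], [0,3], [0,4], [0,5], [0,6], [1,2], [1,3], [1,4], [1,5], [1,6], [2,3], [2,4], [2,6], [3,5], [3,6], [4,5], [5,6]
  2-simplices (12): [0,1,3], [0,1,6], [0,2,4], [0,2,6], [0,3,5], [0,4,5], [1,2,3], [1,2,4], [1,4,5], [1,5,6], [2,3,6], [3,5,6]

so the chain groups are C_0 ≅ Z^7, C_1 ≅ Z^18, C_2 ≅ Z^12.

The boundary map ∂_1: C_1 → C_0 maps an edge to its endpoints' difference, ∂[p,q] = q − p. For instance
  ∂[4,5] = [5] − [4].
As a 7×18 matrix over Z this has rank 6, with invariant factors (1,1,1,1,1,1).

Boundary ∂_2: C_2 → C_1 acts by ∂[p,q,r] = [q,r] − [p,r] + [p,q]. For instance
  ∂[0,1,6] = [1,6] − [0,6] + [0,1],
  ∂[0,2,4] = [2,4] − [0,4] + [0,2].
As a 18×12 matrix over Z this has rank 12, with invariant factors (1,1,1,1,1,1,1,1,1,1,1,2).

Computing H_k = (kernel of ∂_k) / (image of ∂_{k+1}):

  H_0: rank C_0 − rank ∂_1 = 7 − 6 = 1, and the invariant factors of ∂_1 are all 1, so H_0 ≅ Z.
  H_1: rank ker ∂_1 − rank ∂_2 = (18 − 6) − 12 = 0, and ∂_2 has invariant factor 2 > 1, so H_1 ≅ Z/2Z.
  H_2: rank ker ∂_2 − rank ∂_3 = (12 − 12) − 0 = 0, and there is no ∂_3, so H_2 ≅ 0.

H_0 = Z,  H_1 = Z/2Z,  H_2 = 0.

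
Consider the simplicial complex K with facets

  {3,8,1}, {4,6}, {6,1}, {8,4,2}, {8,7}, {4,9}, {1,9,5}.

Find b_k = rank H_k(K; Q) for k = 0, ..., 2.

b_0 = 1, b_1 = 2, b_2 = 0.

Take the total order 1 < 2 < 3 < 4 < 5 < 6 < 7 < 8 < 9 on the vertex set. Then K (dimension 2) consists of the simplices:

  0-simplices (9): [1], [2], [3], [4], [5], [6], [7], [8], [9]
  1-simplices (13): [1,3], [1,5], [1,6], [1,8], [1,9], [2,4], [2,8], [3,8], [4,6], [4,8], [4,9], [5,9], [7,8]
  2-simplices (3): [1,3,8], [1,5,9], [2,4,8]

Hence C_0 ≅ Z^9, C_1 ≅ Z^13, C_2 ≅ Z^3.

The boundary map ∂_1: C_1 → C_0 is given by ∂[p,q] = [q] − [p].
The resulting 9×13 matrix has rank 8, and its Smith normal form has invariant factors (1,1,1,1,1,1,1,1).

∂_2: C_2 → C_1 sends each 2-simplex [p,q,r] to [q,r] − [p,r] + [p,q]. For instance
  ∂[1,5,9] = [5,9] − [1,9] + [1,5],
  ∂[2,4,8] = [4,8] − [2,8] + [2,4].
This gives a 13×3 integer matrix of rank 3; reducing to Smith normal form yields diagonal entries (1,1,1).

Now H_k = ker ∂_k / im ∂_{k+1}, so:

  H_0: rank C_0 − rank ∂_1 = 9 − 8 = 1, and the invariant factors of ∂_1 are all 1, so H_0 = Z.
  H_1: rank ker ∂_1 − rank ∂_2 = (13 − 8) − 3 = 2, and the invariant factors of ∂_2 are all 1, so H_1 = Z^2.
  H_2: rank ker ∂_2 − rank ∂_3 = (3 − 3) − 0 = 0, and there is no ∂_3, so H_2 = 0.

As a check, the Euler characteristic is 9 − 13 + 3 = -1, which agrees with 1 − 2 + 0 = -1.

Hence the Betti numbers are b_0 = 1, b_1 = 2, b_2 = 0.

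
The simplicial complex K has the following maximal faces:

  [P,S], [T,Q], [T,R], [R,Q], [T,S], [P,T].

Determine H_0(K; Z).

H_0 ≅ Z.

Order the vertices as P < Q < R < S < T. Listing each simplex with vertices in this order, K has dimension 1 with simplices:

  0-simplices (5): P, Q, R, S, T
  1-simplices (6): PS, PT, QR, QT, RT, ST

giving chain groups C_0 ≅ Z^5, C_1 ≅ Z^6.

Boundary ∂_1: C_1 → C_0 is given by ∂[p,q] = [q] − [p]. For instance
  ∂PS = S − P.
The 5×6 boundary matrix has rank 4 and Smith normal form diag(1,1,1,1).

Now H_k = ker ∂_k / im ∂_{k+1}, so:

  H_0: rank C_0 − rank ∂_1 = 5 − 4 = 1, and the invariant factors of ∂_1 are all 1, so H_0 = Z.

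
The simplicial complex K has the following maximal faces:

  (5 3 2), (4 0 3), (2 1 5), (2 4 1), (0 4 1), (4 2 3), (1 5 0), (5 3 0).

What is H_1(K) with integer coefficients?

H_1 = 0.

We work with the vertex ordering 0 < 1 < 2 < 3 < 4 < 5. The simplices of K, each written with vertices in increasing order, are:

  0-simplices (6): [0], [1], [2], [3], [4], [5]
  1-simplices (12): [0,1], [0,3], [0,4], [0,5], [1,2], [1,4], [1,5], [2,3], [2,4], [2,5], [3,4], [3,5]
  2-simplices (8): [0,1,4], [0,1,5], [0,3,4], [0,3,5], [1,2,4], [1,2,5], [2,3,4], [2,3,5]

so the chain groups are C_0 ≅ Z^6, C_1 ≅ Z^12, C_2 ≅ Z^8.

∂_1: C_1 → C_0 sends each edge [p,q] (with p < q) to q − p.
The 6×12 boundary matrix has rank 5 and Smith normal form diag(1,1,1,1,1).

Boundary ∂_2: C_2 → C_1 maps a triangle to the signed sum of its edges. For instance
  ∂[0,1,4] = [1,4] − [0,4] + [0,1],
  ∂[1,2,5] = [2,5] − [1,5] + [1,2].
This gives a 12×8 integer matrix of rank 7; reducing to Smith normal form yields diagonal entries (1,1,1,1,1,1,1).

Reading off H_k = ker ∂_k / im ∂_{k+1}:

  H_1: rank ker ∂_1 − rank ∂_2 = (12 − 5) − 7 = 0, and the invariant factors of ∂_2 are all 1, so H_1 ≅ 0.

(K is a triangulation of the 2-sphere S^2.)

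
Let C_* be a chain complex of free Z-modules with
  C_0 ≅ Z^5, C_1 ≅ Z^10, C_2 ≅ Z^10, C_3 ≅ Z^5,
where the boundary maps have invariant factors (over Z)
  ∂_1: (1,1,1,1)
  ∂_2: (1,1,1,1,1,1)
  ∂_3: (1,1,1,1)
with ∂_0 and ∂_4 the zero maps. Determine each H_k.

H_0: b_0 = 5 − 0 − 4 = 1; torsion from ∂_1 factors > 1: none. So H_0 = Z.
H_1: b_1 = 10 − 4 − 6 = 0; torsion from ∂_2 factors > 1: none. So H_1 = 0.
H_2: b_2 = 10 − 6 − 4 = 0; torsion from ∂_3 factors > 1: none. So H_2 = 0.
H_3: b_3 = 5 − 4 − 0 = 1; torsion from ∂_4 factors > 1: none. So H_3 = Z.

H_0 = Z,  H_1 = 0,  H_2 = 0,  H_3 = Z.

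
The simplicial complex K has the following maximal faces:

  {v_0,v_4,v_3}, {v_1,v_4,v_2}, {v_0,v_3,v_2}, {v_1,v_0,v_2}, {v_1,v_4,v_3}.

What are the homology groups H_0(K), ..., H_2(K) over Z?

H_0 = Z,  H_1 = Z,  H_2 = 0.

Take the total order v_0 < v_1 < v_2 < v_3 < v_4 on the vertex set. Then K (dimension 2) consists of the simplices:

  0-simplices (5): [v_0], [v_1], [v_2], [v_3], [v_4]
  1-simplices (10): [v_0,v_1], [v_0,v_2], [v_0,v_3], [v_0,v_4], [v_1,v_2], [v_1,v_3], [v_1,v_4], [v_2,v_3], [v_2,v_4], [v_3,v_4]
  2-simplices (5): [v_0,v_1,v_2], [v_0,v_2,v_3], [v_0,v_3,v_4], [v_1,v_2,v_4], [v_1,v_3,v_4]

Hence C_0 ≅ Z^5, C_1 ≅ Z^10, C_2 ≅ Z^5.

Boundary ∂_1: C_1 → C_0 maps an edge to its endpoints' difference, ∂[p,q] = q − p. For instance
  ∂[v_0,v_2] = [v_2] − [v_0].
This gives a 5×10 integer matrix of rank 4; reducing to Smith normal form yields diagonal entries (1,1,1,1).

∂_2: C_2 → C_1 sends each 2-simplex [p,q,r] to [q,r] − [p,r] + [p,q]. For instance
  ∂[v_0,v_3,v_4] = [v_3,v_4] − [v_0,v_4] + [v_0,v_3],
  ∂[v_0,v_2,v_3] = [v_2,v_3] − [v_0,v_3] + [v_0,v_2].
This gives a 10×5 integer matrix of rank 5; reducing to Smith normal form yields diagonal entries (1,1,1,1,1).

Computing H_k = (kernel of ∂_k) / (image of ∂_{k+1}):

  H_0: rank C_0 − rank ∂_1 = 5 − 4 = 1, and the invariant factors of ∂_1 are all 1, so H_0 ≅ Z.
  H_1: rank ker ∂_1 − rank ∂_2 = (10 − 4) − 5 = 1, and the invariant factors of ∂_2 are all 1, so H_1 ≅ Z.
  H_2: rank ker ∂_2 − rank ∂_3 = (5 − 5) − 0 = 0, and there is no ∂_3, so H_2 ≅ 0.

(K is a triangulation of the Möbius band.)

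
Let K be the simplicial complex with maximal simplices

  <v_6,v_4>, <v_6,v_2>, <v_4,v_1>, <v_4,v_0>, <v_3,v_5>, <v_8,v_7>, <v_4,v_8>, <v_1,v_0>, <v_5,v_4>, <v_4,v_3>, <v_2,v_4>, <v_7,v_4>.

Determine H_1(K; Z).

Take the total order v_0 < v_1 < v_2 < v_3 < v_4 < v_5 < v_6 < v_7 < v_8 on the vertex set. Then K (dimension 1) consists of the simplices:

  0-simplices (9): [v_0], [v_1], [v_2], [v_3], [v_4], [v_5], [v_6], [v_7], [v_8]
  1-simplices (12): [v_0,v_1], [v_0,v_4], [v_1,v_4], [v_2,v_4], [v_2,v_6], [v_3,v_4], [v_3,v_5], [v_4,v_5], [v_4,v_6], [v_4,v_7], [v_4,v_8], [v_7,v_8]

giving chain groups C_0 ≅ Z^9, C_1 ≅ Z^12.

The boundary map ∂_1: C_1 → C_0 sends each edge [p,q] (with p < q) to q − p. For instance
  ∂[v_4,v_8] = [v_8] − [v_4].
The 9×12 boundary matrix has rank 8 and Smith normal form diag(1,1,1,1,1,1,1,1).

Now H_k = ker ∂_k / im ∂_{k+1}, so:

  H_1: rank ker ∂_1 − rank ∂_2 = (12 − 8) − 0 = 4, and there is no ∂_2, so H_1 ≅ Z^4.

H_1 = Z^4.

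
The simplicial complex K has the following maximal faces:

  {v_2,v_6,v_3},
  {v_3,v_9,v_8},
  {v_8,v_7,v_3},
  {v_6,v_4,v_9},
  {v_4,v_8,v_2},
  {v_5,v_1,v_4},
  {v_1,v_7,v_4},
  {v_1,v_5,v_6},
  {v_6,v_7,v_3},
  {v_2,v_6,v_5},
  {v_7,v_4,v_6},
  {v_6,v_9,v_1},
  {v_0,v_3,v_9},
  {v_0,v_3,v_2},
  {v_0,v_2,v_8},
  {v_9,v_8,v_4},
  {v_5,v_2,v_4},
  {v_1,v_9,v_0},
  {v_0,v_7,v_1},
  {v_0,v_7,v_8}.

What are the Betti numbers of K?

b_0 = 1, b_1 = 1, b_2 = 0.

Fix the vertex order v_0 < v_1 < v_2 < v_3 < v_4 < v_5 < v_6 < v_7 < v_8 < v_9 and write every simplex with vertices in increasing order. Then dim K = 2 and the simplices of K are:

  0-simplices (10): [v_0], [v_1], [v_2], [v_3], [v_4], [v_5], [v_6], [v_7], [v_8], [v_9]
  1-simplices (30): (30 of them)
  2-simplices (20): (20 of them)

so the chain groups are C_0 ≅ Z^10, C_1 ≅ Z^30, C_2 ≅ Z^20.

Boundary ∂_1: C_1 → C_0 is given by ∂[p,q] = [q] − [p].
As a 10×30 matrix over Z this has rank 9, with invariant factors (1,1,1,1,1,1,1,1,1).

∂_2: C_2 → C_1 sends each 2-simplex [p,q,r] to [q,r] − [p,r] + [p,q]. For instance
  ∂[v_0,v_2,v_3] = [v_2,v_3] − [v_0,v_3] + [v_0,v_2],
  ∂[v_0,v_3,v_9] = [v_3,v_9] − [v_0,v_9] + [v_0,v_3].
The resulting 30×20 matrix has rank 20, and its Smith normal form has invariant factors (1,1,1,1,1,1,1,1,1,1,1,1,1,1,1,1,1,1,1,2).

Now H_k = ker ∂_k / im ∂_{k+1}, so:

  H_0: rank C_0 − rank ∂_1 = 10 − 9 = 1, and the invariant factors of ∂_1 are all 1, so H_0 ≅ Z.
  H_1: rank ker ∂_1 − rank ∂_2 = (30 − 9) − 20 = 1, and ∂_2 has invariant factor 2 > 1, so H_1 ≅ Z × Z/2.
  H_2: rank ker ∂_2 − rank ∂_3 = (20 − 20) − 0 = 0, and there is no ∂_3, so H_2 ≅ 0.

As a check, the Euler characteristic is 10 − 30 + 20 = 0, which agrees with 1 − 1 + 0 = 0.

Hence the Betti numbers are b_0 = 1, b_1 = 1, b_2 = 0.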